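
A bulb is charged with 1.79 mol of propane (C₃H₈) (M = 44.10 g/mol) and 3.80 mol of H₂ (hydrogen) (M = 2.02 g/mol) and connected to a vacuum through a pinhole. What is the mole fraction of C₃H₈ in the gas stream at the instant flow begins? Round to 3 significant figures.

Each component's effusion rate ∝ (its partial pressure)·(1/√M) ∝ n_i/√M_i.
x_C₃H₈(eff) = (n_C₃H₈/√M_C₃H₈) / (n_C₃H₈/√M_C₃H₈ + n_H₂/√M_H₂)
= (1.79/√44.10) / (1.79/√44.10 + 3.80/√2.02) = 0.2695/(0.2695 + 2.674) = 0.0916.

0.0916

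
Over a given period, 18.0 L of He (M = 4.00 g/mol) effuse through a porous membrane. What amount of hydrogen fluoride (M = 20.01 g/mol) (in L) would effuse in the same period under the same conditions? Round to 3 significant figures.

8.05 L

Since effusion rate ∝ 1/√M, rate_HF/rate_He = √(M_He/M_HF) = √(4.00/20.01) = √0.1999 = 0.4471.
So the volume for HF is 18.0 × 0.4471 = 8.05 L.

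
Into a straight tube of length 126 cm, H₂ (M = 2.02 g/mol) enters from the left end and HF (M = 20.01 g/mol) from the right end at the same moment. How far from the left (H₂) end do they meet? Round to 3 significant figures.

The fronts meet when d_H₂ + d_HF = L with d_H₂/d_HF = √(M_HF/M_H₂) (Graham's law). Here √(M_HF/M_H₂) = √(20.01/2.02) = 3.147.
With d_H₂ + d_HF = 126 cm, d_HF = 126/(1 + 3.147) = 30.38 cm.
d_H₂ = 126 − 30.38 = 95.6 cm.

95.6 cm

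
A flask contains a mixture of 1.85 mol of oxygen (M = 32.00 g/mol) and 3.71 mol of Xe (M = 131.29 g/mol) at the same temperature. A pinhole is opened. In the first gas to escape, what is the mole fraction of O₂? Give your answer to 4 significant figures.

0.5025

The effusion rate of species i is ∝ p_i/√M_i ∝ n_i/√M_i.
x_O₂(eff) = (n_O₂/√M_O₂) / (n_O₂/√M_O₂ + n_Xe/√M_Xe)
= (1.85/√32.00) / (1.85/√32.00 + 3.71/√131.29) = 0.3270/(0.3270 + 0.3238) = 0.5025.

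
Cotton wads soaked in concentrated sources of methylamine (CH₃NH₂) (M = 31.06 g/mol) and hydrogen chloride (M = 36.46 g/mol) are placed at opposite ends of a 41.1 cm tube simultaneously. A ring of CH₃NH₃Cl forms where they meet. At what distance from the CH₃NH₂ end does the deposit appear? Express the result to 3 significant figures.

21.4 cm

The fronts meet when d_CH₃NH₂ + d_HCl = L with d_CH₃NH₂/d_HCl = √(M_HCl/M_CH₃NH₂) (Graham's law). Here √(M_HCl/M_CH₃NH₂) = √(36.46/31.06) = 1.083.
With d_CH₃NH₂ + d_HCl = 41.1 cm, d_HCl = 41.1/(1 + 1.083) = 19.73 cm.
d_CH₃NH₂ = 41.1 − 19.73 = 21.4 cm.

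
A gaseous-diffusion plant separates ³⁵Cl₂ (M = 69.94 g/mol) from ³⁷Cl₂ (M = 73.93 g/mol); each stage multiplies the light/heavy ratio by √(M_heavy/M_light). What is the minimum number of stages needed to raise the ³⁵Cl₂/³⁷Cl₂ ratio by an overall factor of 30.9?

Per stage α = (73.93/69.94)^(1/2) = 1.05705^0.5, giving ln α = 0.02774.
Need α^N ≥ 30.9 ⇒ N ≥ ln(30.9) / ln α = 3.431 / 0.02774 = 123.67.
Rounding up, N = 124 stages.

124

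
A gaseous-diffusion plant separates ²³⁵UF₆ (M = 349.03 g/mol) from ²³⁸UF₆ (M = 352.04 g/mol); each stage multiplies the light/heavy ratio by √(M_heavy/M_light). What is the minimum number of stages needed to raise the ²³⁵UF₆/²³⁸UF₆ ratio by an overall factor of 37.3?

843

With α = √(352.04/349.03) per stage, ln α = ½ ln(1.00862) = 0.004293.
Need α^N ≥ 37.3 ⇒ N ≥ ln(37.3) / ln α = 3.619 / 0.004293 = 842.91.
Minimum whole number of stages: N = 843.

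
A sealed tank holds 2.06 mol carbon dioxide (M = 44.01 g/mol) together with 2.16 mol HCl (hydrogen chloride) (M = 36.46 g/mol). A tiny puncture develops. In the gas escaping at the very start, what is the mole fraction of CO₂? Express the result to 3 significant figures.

0.465

The effusion rate of species i is ∝ p_i/√M_i ∝ n_i/√M_i.
So x_CO₂ in the escaping gas = (n_CO₂/√M_CO₂) / Σ(n_i/√M_i)
= (2.06/√44.01) / (2.06/√44.01 + 2.16/√36.46) = 0.3105/(0.3105 + 0.3577) = 0.465.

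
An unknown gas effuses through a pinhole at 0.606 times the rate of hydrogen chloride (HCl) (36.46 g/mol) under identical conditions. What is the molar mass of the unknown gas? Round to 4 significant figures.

By Graham's law, rate_X/rate_HCl = √(M_HCl/M_X).
0.606 = √(36.46/M_X)
M_X = 36.46 / 0.606² = 36.46 / 0.3672 = 99.28 g/mol

99.28 g/mol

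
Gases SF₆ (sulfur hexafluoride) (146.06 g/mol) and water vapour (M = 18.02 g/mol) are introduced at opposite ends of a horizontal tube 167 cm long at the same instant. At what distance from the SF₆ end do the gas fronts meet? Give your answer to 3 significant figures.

43.4 cm

The fronts meet when d_SF₆ + d_H₂O = L with d_SF₆/d_H₂O = √(M_H₂O/M_SF₆) (Graham's law). Here √(M_H₂O/M_SF₆) = √(18.02/146.06) = 0.3512.
With d_SF₆ + d_H₂O = 167 cm, d_H₂O = 167/(1 + 0.3512) = 123.6 cm.
d_SF₆ = 167 − 123.6 = 43.4 cm.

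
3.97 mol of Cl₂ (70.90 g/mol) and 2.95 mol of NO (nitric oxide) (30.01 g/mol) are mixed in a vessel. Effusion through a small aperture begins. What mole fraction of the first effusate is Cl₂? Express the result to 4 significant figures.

Each component's effusion rate ∝ (its partial pressure)·(1/√M) ∝ n_i/√M_i.
So x_Cl₂ in the escaping gas = (n_Cl₂/√M_Cl₂) / Σ(n_i/√M_i)
= (3.97/√70.90) / (3.97/√70.90 + 2.95/√30.01) = 0.4715/(0.4715 + 0.5385) = 0.4668.

0.4668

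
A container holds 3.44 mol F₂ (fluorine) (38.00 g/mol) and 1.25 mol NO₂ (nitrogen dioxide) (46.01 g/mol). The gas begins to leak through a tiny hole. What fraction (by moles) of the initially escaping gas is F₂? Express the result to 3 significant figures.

The effusion rate of species i is ∝ p_i/√M_i ∝ n_i/√M_i.
Mole fraction of F₂ in the effusate = (n_F₂/√M_F₂) / (n_F₂/√M_F₂ + n_NO₂/√M_NO₂)
= (3.44/√38.00) / (3.44/√38.00 + 1.25/√46.01) = 0.5580/(0.5580 + 0.1843) = 0.752.

0.752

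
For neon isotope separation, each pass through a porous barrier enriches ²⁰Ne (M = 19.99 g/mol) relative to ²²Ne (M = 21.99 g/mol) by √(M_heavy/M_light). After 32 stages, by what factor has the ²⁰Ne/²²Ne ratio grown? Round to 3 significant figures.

4.60

After 32 stages the ratio has grown by (√(21.99/19.99))^32 = (21.99/19.99)^(32/2).
= 1.10005^16 = 4.60.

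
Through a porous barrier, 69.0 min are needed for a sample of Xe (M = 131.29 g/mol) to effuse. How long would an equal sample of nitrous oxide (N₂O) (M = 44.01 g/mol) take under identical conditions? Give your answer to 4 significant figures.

Graham's law gives t_N₂O/t_Xe = √(M_N₂O/M_Xe) = √(44.01/131.29) = √0.3352 = 0.5790.
So the time for N₂O is 69.0 × 0.5790 = 39.95 min.

39.95 min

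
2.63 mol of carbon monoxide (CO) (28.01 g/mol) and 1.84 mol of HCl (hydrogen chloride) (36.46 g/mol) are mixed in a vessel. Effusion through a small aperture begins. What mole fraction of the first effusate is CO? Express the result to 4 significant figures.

The effusion rate of species i is ∝ p_i/√M_i ∝ n_i/√M_i.
Mole fraction of CO in the effusate = (n_CO/√M_CO) / (n_CO/√M_CO + n_HCl/√M_HCl)
= (2.63/√28.01) / (2.63/√28.01 + 1.84/√36.46) = 0.4969/(0.4969 + 0.3047) = 0.6199.

0.6199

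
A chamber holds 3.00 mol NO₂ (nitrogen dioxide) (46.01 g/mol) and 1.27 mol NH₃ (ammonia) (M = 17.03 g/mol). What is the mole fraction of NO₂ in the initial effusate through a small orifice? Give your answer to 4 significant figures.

The effusion rate of species i is ∝ p_i/√M_i ∝ n_i/√M_i.
x_NO₂(eff) = (n_NO₂/√M_NO₂) / (n_NO₂/√M_NO₂ + n_NH₃/√M_NH₃)
= (3.00/√46.01) / (3.00/√46.01 + 1.27/√17.03) = 0.4423/(0.4423 + 0.3077) = 0.5897.

0.5897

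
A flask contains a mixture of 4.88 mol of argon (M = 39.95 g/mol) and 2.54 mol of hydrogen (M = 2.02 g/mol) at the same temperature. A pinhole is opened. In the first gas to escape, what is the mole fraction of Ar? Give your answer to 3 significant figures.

Effusion rate of each component ∝ n_i/√M_i (partial pressure × 1/√M).
So x_Ar in the escaping gas = (n_Ar/√M_Ar) / Σ(n_i/√M_i)
= (4.88/√39.95) / (4.88/√39.95 + 2.54/√2.02) = 0.7721/(0.7721 + 1.787) = 0.302.

0.302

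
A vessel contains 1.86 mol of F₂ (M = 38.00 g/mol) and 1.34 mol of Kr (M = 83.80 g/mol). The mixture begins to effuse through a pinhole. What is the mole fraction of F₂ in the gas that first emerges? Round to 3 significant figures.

Effusion rate of each component ∝ n_i/√M_i (partial pressure × 1/√M).
Mole fraction of F₂ in the effusate = (n_F₂/√M_F₂) / (n_F₂/√M_F₂ + n_Kr/√M_Kr)
= (1.86/√38.00) / (1.86/√38.00 + 1.34/√83.80) = 0.3017/(0.3017 + 0.1464) = 0.673.

0.673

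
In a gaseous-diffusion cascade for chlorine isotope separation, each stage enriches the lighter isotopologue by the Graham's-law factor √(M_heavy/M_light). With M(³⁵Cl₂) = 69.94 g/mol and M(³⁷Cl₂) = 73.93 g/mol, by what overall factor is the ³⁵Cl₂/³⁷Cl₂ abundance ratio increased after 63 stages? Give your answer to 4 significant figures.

After 63 stages the ratio has grown by (√(73.93/69.94))^63 = (73.93/69.94)^(63/2).
= 1.05705^(63/2) = 5.741.

5.741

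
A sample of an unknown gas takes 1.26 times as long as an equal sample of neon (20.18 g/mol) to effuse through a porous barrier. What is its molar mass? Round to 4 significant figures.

32.04 g/mol

By Graham's law, t_X/t_Ne = √(M_X/M_Ne).
1.26 = √(M_X/20.18)
M_X = 20.18 × 1.26² = 20.18 × 1.588 = 32.04 g/mol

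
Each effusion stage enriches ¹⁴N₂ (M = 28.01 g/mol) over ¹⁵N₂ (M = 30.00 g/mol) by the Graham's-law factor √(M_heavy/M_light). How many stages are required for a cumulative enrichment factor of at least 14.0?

Per stage α = (30.00/28.01)^(1/2) = 1.07105^0.5, giving ln α = 0.03432.
Need α^N ≥ 14.0 ⇒ N ≥ ln(14.0) / ln α = 2.639 / 0.03432 = 76.90.
Rounding up, N = 77 stages.

77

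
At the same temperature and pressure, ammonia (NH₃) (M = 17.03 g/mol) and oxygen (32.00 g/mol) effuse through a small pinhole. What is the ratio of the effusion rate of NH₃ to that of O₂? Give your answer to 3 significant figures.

By Graham's law, rate_NH₃/rate_O₂ = √(M_O₂/M_NH₃) = √(32.00/17.03) = √1.879 = 1.37.

1.37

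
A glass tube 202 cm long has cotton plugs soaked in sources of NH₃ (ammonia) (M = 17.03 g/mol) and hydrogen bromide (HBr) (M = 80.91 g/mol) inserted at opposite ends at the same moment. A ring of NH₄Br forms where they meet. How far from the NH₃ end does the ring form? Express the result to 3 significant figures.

The fronts meet when d_NH₃ + d_HBr = L with d_NH₃/d_HBr = √(M_HBr/M_NH₃) (Graham's law). Here √(M_HBr/M_NH₃) = √(80.91/17.03) = 2.180.
With d_NH₃ + d_HBr = 202 cm, d_HBr = 202/(1 + 2.180) = 63.53 cm.
d_NH₃ = 202 − 63.53 = 138 cm.

138 cm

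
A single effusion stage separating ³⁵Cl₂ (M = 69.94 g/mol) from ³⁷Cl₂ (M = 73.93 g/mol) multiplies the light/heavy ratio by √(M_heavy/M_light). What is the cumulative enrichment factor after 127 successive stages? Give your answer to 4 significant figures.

Each stage multiplies the ratio by α = √(73.93/69.94), so after 127 stages the overall factor is α^127 = (73.93/69.94)^(127/2).
= 1.05705^(127/2) = 33.89.

33.89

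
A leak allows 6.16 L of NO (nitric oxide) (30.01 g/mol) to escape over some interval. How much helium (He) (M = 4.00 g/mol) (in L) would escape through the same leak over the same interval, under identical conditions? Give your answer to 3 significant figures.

16.9 L

From Graham's law, rate_He/rate_NO = √(M_NO/M_He) = √(30.01/4.00) = √7.503 = 2.739.
So the volume for He is 6.16 × 2.739 = 16.9 L.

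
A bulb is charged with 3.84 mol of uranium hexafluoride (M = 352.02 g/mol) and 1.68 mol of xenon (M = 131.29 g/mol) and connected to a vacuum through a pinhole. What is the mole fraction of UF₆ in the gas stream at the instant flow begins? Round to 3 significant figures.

0.583

Each component's effusion rate ∝ (its partial pressure)·(1/√M) ∝ n_i/√M_i.
x_UF₆(eff) = (n_UF₆/√M_UF₆) / (n_UF₆/√M_UF₆ + n_Xe/√M_Xe)
= (3.84/√352.02) / (3.84/√352.02 + 1.68/√131.29) = 0.2047/(0.2047 + 0.1466) = 0.583.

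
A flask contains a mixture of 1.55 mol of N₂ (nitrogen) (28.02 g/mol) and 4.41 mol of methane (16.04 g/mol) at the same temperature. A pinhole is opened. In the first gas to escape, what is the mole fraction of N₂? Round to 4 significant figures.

The effusion rate of species i is ∝ p_i/√M_i ∝ n_i/√M_i.
x_N₂(eff) = (n_N₂/√M_N₂) / (n_N₂/√M_N₂ + n_CH₄/√M_CH₄)
= (1.55/√28.02) / (1.55/√28.02 + 4.41/√16.04) = 0.2928/(0.2928 + 1.101) = 0.2101.

0.2101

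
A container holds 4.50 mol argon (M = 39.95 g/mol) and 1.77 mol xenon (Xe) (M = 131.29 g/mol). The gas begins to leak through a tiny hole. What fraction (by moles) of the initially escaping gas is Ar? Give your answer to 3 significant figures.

Rate_i ∝ x_i/√M_i (Graham's law weighted by mole fraction), so the effusate composition follows n_i/√M_i.
So x_Ar in the escaping gas = (n_Ar/√M_Ar) / Σ(n_i/√M_i)
= (4.50/√39.95) / (4.50/√39.95 + 1.77/√131.29) = 0.7120/(0.7120 + 0.1545) = 0.822.

0.822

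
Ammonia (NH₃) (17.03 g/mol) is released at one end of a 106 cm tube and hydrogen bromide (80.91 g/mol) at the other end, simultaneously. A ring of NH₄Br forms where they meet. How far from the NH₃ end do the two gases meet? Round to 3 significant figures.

72.7 cm

In equal time, each gas travels a distance ∝ its rate ∝ 1/√M, so d_NH₃/d_HBr = √(M_HBr/M_NH₃) = √(80.91/17.03) = 2.180.
With d_NH₃ + d_HBr = 106 cm, d_HBr = 106/(1 + 2.180) = 33.34 cm.
d_NH₃ = 106 − 33.34 = 72.7 cm.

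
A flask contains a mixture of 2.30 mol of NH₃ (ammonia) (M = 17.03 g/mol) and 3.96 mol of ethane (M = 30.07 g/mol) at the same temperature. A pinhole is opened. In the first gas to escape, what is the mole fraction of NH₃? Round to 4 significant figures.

0.4356

The effusion rate of species i is ∝ p_i/√M_i ∝ n_i/√M_i.
x_NH₃(eff) = (n_NH₃/√M_NH₃) / (n_NH₃/√M_NH₃ + n_C₂H₆/√M_C₂H₆)
= (2.30/√17.03) / (2.30/√17.03 + 3.96/√30.07) = 0.5573/(0.5573 + 0.7222) = 0.4356.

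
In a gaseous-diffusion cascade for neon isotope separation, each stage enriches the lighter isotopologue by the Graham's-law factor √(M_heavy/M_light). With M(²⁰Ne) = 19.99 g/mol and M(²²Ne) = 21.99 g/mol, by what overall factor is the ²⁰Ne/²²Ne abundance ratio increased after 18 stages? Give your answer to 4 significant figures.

2.359

Each stage multiplies the ratio by α = √(21.99/19.99), so after 18 stages the overall factor is α^18 = (21.99/19.99)^(18/2).
= 1.10005^9 = 2.359.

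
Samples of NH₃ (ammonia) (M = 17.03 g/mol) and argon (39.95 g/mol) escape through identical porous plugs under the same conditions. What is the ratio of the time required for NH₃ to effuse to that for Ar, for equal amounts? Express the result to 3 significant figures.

Since effusion rate ∝ 1/√M, t_NH₃/t_Ar = √(M_NH₃/M_Ar) = √(17.03/39.95) = √0.4263 = 0.653.

0.653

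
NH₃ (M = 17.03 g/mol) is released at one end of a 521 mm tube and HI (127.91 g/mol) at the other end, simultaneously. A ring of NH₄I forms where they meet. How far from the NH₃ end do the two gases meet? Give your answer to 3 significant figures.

Graham's law gives d_NH₃/d_HI = rate_NH₃/rate_HI = √(M_HI/M_NH₃) = √(127.91/17.03) = 2.741.
With d_NH₃ + d_HI = 521 mm, d_HI = 521/(1 + 2.741) = 139.3 mm.
d_NH₃ = 521 − 139.3 = 382 mm.

382 mm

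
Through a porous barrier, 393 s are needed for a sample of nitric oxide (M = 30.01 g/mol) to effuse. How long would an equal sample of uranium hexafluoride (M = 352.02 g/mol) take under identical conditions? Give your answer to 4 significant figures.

1346 s

Using Graham's law: t_UF₆/t_NO = √(M_UF₆/M_NO) = √(352.02/30.01) = √11.73 = 3.425.
So the time for UF₆ is 393 × 3.425 = 1346 s.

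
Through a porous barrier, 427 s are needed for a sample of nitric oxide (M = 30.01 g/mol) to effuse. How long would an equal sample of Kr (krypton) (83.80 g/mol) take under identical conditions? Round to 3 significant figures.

714 s

Since effusion rate ∝ 1/√M, t_Kr/t_NO = √(M_Kr/M_NO) = √(83.80/30.01) = √2.792 = 1.671.
So the time for Kr is 427 × 1.671 = 714 s.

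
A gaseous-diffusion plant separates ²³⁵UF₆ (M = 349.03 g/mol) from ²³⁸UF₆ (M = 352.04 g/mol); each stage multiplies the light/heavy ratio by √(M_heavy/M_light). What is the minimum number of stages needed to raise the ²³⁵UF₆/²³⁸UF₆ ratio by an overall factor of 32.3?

Single-stage factor α = √(352.04/349.03), so ln α = ½ ln(1.00862) = 0.004293.
Need α^N ≥ 32.3 ⇒ N ≥ ln(32.3) / ln α = 3.475 / 0.004293 = 809.39.
Minimum whole number of stages: N = 810.

810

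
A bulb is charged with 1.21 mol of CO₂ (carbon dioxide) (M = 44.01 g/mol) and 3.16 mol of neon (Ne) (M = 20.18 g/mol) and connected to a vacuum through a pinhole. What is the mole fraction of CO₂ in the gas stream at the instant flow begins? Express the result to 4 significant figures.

The effusion rate of species i is ∝ p_i/√M_i ∝ n_i/√M_i.
x_CO₂(eff) = (n_CO₂/√M_CO₂) / (n_CO₂/√M_CO₂ + n_Ne/√M_Ne)
= (1.21/√44.01) / (1.21/√44.01 + 3.16/√20.18) = 0.1824/(0.1824 + 0.7034) = 0.2059.

0.2059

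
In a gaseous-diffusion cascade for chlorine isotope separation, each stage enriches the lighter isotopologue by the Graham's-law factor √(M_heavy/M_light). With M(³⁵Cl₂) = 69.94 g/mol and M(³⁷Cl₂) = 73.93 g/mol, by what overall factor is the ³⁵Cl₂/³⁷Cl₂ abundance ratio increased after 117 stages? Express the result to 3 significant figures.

25.7

The single-stage factor is √(M_heavy/M_light), so 117 stages give [√(73.93/69.94)]^117 = (73.93/69.94)^(117/2).
= 1.05705^(117/2) = 25.7.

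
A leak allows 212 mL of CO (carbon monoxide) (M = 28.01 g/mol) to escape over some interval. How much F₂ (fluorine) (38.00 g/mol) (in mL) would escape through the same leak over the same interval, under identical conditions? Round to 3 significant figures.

From Graham's law, rate_F₂/rate_CO = √(M_CO/M_F₂) = √(28.01/38.00) = √0.7371 = 0.8585.
So the volume for F₂ is 212 × 0.8585 = 182 mL.

182 mL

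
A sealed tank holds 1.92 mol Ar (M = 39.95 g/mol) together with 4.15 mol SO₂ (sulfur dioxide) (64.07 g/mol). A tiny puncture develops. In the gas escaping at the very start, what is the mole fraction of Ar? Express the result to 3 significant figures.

Effusion rate of each component ∝ n_i/√M_i (partial pressure × 1/√M).
So x_Ar in the escaping gas = (n_Ar/√M_Ar) / Σ(n_i/√M_i)
= (1.92/√39.95) / (1.92/√39.95 + 4.15/√64.07) = 0.3038/(0.3038 + 0.5185) = 0.369.

0.369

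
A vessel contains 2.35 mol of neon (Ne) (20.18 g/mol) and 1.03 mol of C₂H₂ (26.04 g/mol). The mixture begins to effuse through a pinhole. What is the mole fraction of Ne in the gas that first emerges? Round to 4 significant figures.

Each component's effusion rate ∝ (its partial pressure)·(1/√M) ∝ n_i/√M_i.
Mole fraction of Ne in the effusate = (n_Ne/√M_Ne) / (n_Ne/√M_Ne + n_C₂H₂/√M_C₂H₂)
= (2.35/√20.18) / (2.35/√20.18 + 1.03/√26.04) = 0.5231/(0.5231 + 0.2018) = 0.7216.

0.7216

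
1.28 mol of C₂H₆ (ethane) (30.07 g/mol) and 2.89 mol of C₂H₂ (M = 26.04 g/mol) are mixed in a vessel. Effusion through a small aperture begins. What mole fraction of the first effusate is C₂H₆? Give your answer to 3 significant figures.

The effusion rate of species i is ∝ p_i/√M_i ∝ n_i/√M_i.
Mole fraction of C₂H₆ in the effusate = (n_C₂H₆/√M_C₂H₆) / (n_C₂H₆/√M_C₂H₆ + n_C₂H₂/√M_C₂H₂)
= (1.28/√30.07) / (1.28/√30.07 + 2.89/√26.04) = 0.2334/(0.2334 + 0.5663) = 0.292.

0.292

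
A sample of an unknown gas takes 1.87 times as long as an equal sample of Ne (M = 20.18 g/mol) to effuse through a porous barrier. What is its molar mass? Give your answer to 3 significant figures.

By Graham's law, t_X/t_Ne = √(M_X/M_Ne).
1.87 = √(M_X/20.18)
M_X = 20.18 × 1.87² = 20.18 × 3.497 = 70.6 g/mol

70.6 g/mol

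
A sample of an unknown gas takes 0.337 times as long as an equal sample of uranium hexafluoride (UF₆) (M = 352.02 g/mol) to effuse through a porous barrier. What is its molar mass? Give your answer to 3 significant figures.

40.0 g/mol

By Graham's law, t_X/t_UF₆ = √(M_X/M_UF₆).
0.337 = √(M_X/352.02)
M_X = 352.02 × 0.337² = 352.02 × 0.1136 = 40.0 g/mol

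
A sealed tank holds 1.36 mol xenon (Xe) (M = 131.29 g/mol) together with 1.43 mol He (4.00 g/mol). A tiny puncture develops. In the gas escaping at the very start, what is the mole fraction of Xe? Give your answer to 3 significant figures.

0.142

Each component's effusion rate ∝ (its partial pressure)·(1/√M) ∝ n_i/√M_i.
x_Xe(eff) = (n_Xe/√M_Xe) / (n_Xe/√M_Xe + n_He/√M_He)
= (1.36/√131.29) / (1.36/√131.29 + 1.43/√4.00) = 0.1187/(0.1187 + 0.7150) = 0.142.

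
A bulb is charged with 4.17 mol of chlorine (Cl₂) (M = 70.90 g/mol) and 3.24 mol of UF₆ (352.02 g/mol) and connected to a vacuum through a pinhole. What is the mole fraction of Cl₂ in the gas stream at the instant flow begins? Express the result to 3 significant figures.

The effusion rate of species i is ∝ p_i/√M_i ∝ n_i/√M_i.
Mole fraction of Cl₂ in the effusate = (n_Cl₂/√M_Cl₂) / (n_Cl₂/√M_Cl₂ + n_UF₆/√M_UF₆)
= (4.17/√70.90) / (4.17/√70.90 + 3.24/√352.02) = 0.4952/(0.4952 + 0.1727) = 0.741.

0.741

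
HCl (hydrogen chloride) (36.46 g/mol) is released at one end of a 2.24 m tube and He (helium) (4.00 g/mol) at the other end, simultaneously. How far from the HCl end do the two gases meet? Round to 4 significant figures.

0.5573 m

In equal time, each gas travels a distance ∝ its rate ∝ 1/√M, so d_HCl/d_He = √(M_He/M_HCl) = √(4.00/36.46) = 0.3312.
With d_HCl + d_He = 2.24 m, d_He = 2.24/(1 + 0.3312) = 1.683 m.
d_HCl = 2.24 − 1.683 = 0.5573 m.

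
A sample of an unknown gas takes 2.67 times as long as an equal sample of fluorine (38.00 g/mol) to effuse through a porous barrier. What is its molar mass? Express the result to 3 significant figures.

From Graham's law, t_X/t_F₂ = √(M_X/M_F₂).
2.67 = √(M_X/38.00)
M_X = 38.00 × 2.67² = 38.00 × 7.129 = 271 g/mol

271 g/mol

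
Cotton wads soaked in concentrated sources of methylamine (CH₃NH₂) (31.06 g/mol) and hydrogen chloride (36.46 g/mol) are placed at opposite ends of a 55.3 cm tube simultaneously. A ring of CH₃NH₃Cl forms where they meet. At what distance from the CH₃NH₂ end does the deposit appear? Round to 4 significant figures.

28.76 cm

In equal time, each gas travels a distance ∝ its rate ∝ 1/√M, so d_CH₃NH₂/d_HCl = √(M_HCl/M_CH₃NH₂) = √(36.46/31.06) = 1.083.
With d_CH₃NH₂ + d_HCl = 55.3 cm, d_HCl = 55.3/(1 + 1.083) = 26.54 cm.
d_CH₃NH₂ = 55.3 − 26.54 = 28.76 cm.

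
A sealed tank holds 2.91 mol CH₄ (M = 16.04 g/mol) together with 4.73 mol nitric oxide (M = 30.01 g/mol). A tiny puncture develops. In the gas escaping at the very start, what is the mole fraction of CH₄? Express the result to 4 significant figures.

0.4570

Rate_i ∝ x_i/√M_i (Graham's law weighted by mole fraction), so the effusate composition follows n_i/√M_i.
Mole fraction of CH₄ in the effusate = (n_CH₄/√M_CH₄) / (n_CH₄/√M_CH₄ + n_NO/√M_NO)
= (2.91/√16.04) / (2.91/√16.04 + 4.73/√30.01) = 0.7266/(0.7266 + 0.8634) = 0.4570.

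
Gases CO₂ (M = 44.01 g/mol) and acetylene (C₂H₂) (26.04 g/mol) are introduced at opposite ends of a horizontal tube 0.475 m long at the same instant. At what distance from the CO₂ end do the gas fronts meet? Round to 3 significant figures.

Distances travelled in equal time are proportional to diffusion rates, so d_CO₂/d_C₂H₂ = √(M_C₂H₂/M_CO₂) = √(26.04/44.01) = 0.7692.
With d_CO₂ + d_C₂H₂ = 0.475 m, d_C₂H₂ = 0.475/(1 + 0.7692) = 0.2685 m.
d_CO₂ = 0.475 − 0.2685 = 0.207 m.

0.207 m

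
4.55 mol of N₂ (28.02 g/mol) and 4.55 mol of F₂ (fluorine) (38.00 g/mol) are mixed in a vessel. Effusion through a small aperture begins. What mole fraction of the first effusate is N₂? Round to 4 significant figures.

0.5380

Rate_i ∝ x_i/√M_i (Graham's law weighted by mole fraction), so the effusate composition follows n_i/√M_i.
So x_N₂ in the escaping gas = (n_N₂/√M_N₂) / Σ(n_i/√M_i)
= (4.55/√28.02) / (4.55/√28.02 + 4.55/√38.00) = 0.8596/(0.8596 + 0.7381) = 0.5380.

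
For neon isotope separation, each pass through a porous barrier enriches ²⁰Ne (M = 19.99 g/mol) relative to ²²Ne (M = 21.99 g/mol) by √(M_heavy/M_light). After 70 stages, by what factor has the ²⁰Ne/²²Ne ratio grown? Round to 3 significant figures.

Overall factor = α^70 with α = √(21.99/19.99), i.e. (21.99/19.99)^(70/2).
= 1.10005^35 = 28.1.

28.1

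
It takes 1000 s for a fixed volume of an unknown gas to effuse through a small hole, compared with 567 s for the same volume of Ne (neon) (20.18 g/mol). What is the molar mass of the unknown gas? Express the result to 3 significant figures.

By Graham's law, t_X/t_Ne = √(M_X/M_Ne).
1000/567 = 1.764 = √(M_X/20.18)
M_X = 20.18 × 1.764² = 20.18 × 3.111 = 62.8 g/mol

62.8 g/mol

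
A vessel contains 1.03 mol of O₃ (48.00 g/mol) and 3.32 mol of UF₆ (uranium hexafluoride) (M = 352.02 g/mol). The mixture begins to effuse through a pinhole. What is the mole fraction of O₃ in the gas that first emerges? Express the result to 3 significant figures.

0.457

Rate_i ∝ x_i/√M_i (Graham's law weighted by mole fraction), so the effusate composition follows n_i/√M_i.
Mole fraction of O₃ in the effusate = (n_O₃/√M_O₃) / (n_O₃/√M_O₃ + n_UF₆/√M_UF₆)
= (1.03/√48.00) / (1.03/√48.00 + 3.32/√352.02) = 0.1487/(0.1487 + 0.1770) = 0.457.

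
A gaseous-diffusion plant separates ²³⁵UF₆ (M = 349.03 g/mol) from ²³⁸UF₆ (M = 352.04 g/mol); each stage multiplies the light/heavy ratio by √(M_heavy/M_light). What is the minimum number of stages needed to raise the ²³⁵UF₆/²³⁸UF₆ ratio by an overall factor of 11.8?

Single-stage factor α = √(352.04/349.03), so ln α = ½ ln(1.00862) = 0.004293.
Need α^N ≥ 11.8 ⇒ N ≥ ln(11.8) / ln α = 2.468 / 0.004293 = 574.85.
So at least 575 stages are needed.

575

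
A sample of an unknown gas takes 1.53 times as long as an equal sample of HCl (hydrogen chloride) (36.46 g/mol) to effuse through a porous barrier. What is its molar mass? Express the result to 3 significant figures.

From Graham's law, t_X/t_HCl = √(M_X/M_HCl).
1.53 = √(M_X/36.46)
M_X = 36.46 × 1.53² = 36.46 × 2.341 = 85.3 g/mol

85.3 g/mol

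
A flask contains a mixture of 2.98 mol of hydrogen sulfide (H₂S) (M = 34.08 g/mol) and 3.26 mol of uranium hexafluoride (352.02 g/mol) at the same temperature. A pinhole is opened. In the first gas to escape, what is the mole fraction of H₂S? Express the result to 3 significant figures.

0.746

Effusion rate of each component ∝ n_i/√M_i (partial pressure × 1/√M).
x_H₂S(eff) = (n_H₂S/√M_H₂S) / (n_H₂S/√M_H₂S + n_UF₆/√M_UF₆)
= (2.98/√34.08) / (2.98/√34.08 + 3.26/√352.02) = 0.5105/(0.5105 + 0.1738) = 0.746.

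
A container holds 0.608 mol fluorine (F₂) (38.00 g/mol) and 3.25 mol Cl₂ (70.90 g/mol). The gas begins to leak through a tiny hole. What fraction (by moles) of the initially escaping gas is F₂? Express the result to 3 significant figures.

0.204

Each component's effusion rate ∝ (its partial pressure)·(1/√M) ∝ n_i/√M_i.
So x_F₂ in the escaping gas = (n_F₂/√M_F₂) / Σ(n_i/√M_i)
= (0.608/√38.00) / (0.608/√38.00 + 3.25/√70.90) = 0.09863/(0.09863 + 0.3860) = 0.204.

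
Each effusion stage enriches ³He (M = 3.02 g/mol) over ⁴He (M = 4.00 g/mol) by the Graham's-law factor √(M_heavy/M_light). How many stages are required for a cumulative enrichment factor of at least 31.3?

With α = √(4.00/3.02) per stage, ln α = ½ ln(1.32450) = 0.1405.
Need α^N ≥ 31.3 ⇒ N ≥ ln(31.3) / ln α = 3.444 / 0.1405 = 24.51.
Rounding up, N = 25 stages.

25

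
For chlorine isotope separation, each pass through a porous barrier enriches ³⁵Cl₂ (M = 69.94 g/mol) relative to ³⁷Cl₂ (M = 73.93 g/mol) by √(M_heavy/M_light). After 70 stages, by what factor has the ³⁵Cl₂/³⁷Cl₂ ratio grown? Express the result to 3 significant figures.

6.97

Overall factor = α^70 with α = √(73.93/69.94), i.e. (73.93/69.94)^(70/2).
= 1.05705^35 = 6.97.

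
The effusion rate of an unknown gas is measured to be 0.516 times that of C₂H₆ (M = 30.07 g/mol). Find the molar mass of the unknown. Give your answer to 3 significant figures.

By Graham's law, rate_X/rate_C₂H₆ = √(M_C₂H₆/M_X).
0.516 = √(30.07/M_X)
M_X = 30.07 / 0.516² = 30.07 / 0.2663 = 113 g/mol

113 g/mol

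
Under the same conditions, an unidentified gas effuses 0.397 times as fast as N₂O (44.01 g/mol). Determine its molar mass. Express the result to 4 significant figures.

279.2 g/mol

Since effusion rate ∝ 1/√M, rate_X/rate_N₂O = √(M_N₂O/M_X).
0.397 = √(44.01/M_X)
M_X = 44.01 / 0.397² = 44.01 / 0.1576 = 279.2 g/mol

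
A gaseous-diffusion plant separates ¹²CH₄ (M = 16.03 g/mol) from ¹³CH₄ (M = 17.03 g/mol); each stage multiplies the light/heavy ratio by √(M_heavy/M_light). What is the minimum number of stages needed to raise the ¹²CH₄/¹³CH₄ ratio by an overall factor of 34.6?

Per stage α = (17.03/16.03)^(1/2) = 1.06238^0.5, giving ln α = 0.03026.
Need α^N ≥ 34.6 ⇒ N ≥ ln(34.6) / ln α = 3.544 / 0.03026 = 117.12.
Rounding up, N = 118 stages.

118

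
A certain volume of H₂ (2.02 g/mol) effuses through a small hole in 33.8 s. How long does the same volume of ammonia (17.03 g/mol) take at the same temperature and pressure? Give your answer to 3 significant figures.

Graham's law gives t_NH₃/t_H₂ = √(M_NH₃/M_H₂) = √(17.03/2.02) = √8.431 = 2.904.
So the time for NH₃ is 33.8 × 2.904 = 98.1 s.

98.1 s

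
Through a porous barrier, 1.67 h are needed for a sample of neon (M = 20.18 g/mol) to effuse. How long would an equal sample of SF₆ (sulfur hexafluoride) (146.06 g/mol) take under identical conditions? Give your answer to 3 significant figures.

Since effusion rate ∝ 1/√M, t_SF₆/t_Ne = √(M_SF₆/M_Ne) = √(146.06/20.18) = √7.238 = 2.690.
So the time for SF₆ is 1.67 × 2.690 = 4.49 h.

4.49 h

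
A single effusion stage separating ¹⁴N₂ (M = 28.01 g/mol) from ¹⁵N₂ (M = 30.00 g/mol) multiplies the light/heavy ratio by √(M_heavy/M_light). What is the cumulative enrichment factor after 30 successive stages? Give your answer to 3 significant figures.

After 30 stages the ratio has grown by (√(30.00/28.01))^30 = (30.00/28.01)^(30/2).
= 1.07105^15 = 2.80.

2.80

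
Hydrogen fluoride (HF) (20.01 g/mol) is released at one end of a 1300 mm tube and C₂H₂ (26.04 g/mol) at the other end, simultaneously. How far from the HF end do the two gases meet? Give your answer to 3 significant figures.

Distances travelled in equal time are proportional to diffusion rates, so d_HF/d_C₂H₂ = √(M_C₂H₂/M_HF) = √(26.04/20.01) = 1.141.
With d_HF + d_C₂H₂ = 1300 mm, d_C₂H₂ = 1300/(1 + 1.141) = 607.3 mm.
d_HF = 1300 − 607.3 = 693 mm.

693 mm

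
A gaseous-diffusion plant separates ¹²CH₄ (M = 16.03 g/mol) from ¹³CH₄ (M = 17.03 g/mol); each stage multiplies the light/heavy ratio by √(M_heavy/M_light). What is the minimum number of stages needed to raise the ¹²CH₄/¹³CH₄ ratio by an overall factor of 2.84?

35

Per stage α = (17.03/16.03)^(1/2) = 1.06238^0.5, giving ln α = 0.03026.
Need α^N ≥ 2.84 ⇒ N ≥ ln(2.84) / ln α = 1.044 / 0.03026 = 34.50.
So at least 35 stages are needed.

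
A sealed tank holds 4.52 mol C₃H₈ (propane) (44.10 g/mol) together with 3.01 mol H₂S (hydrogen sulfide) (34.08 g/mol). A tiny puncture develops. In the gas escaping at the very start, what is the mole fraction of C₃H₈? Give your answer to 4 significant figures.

The effusion rate of species i is ∝ p_i/√M_i ∝ n_i/√M_i.
So x_C₃H₈ in the escaping gas = (n_C₃H₈/√M_C₃H₈) / Σ(n_i/√M_i)
= (4.52/√44.10) / (4.52/√44.10 + 3.01/√34.08) = 0.6806/(0.6806 + 0.5156) = 0.5690.

0.5690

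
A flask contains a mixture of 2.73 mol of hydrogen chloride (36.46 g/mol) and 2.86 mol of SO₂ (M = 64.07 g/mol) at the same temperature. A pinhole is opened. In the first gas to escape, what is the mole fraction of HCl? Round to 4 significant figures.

The effusion rate of species i is ∝ p_i/√M_i ∝ n_i/√M_i.
Mole fraction of HCl in the effusate = (n_HCl/√M_HCl) / (n_HCl/√M_HCl + n_SO₂/√M_SO₂)
= (2.73/√36.46) / (2.73/√36.46 + 2.86/√64.07) = 0.4521/(0.4521 + 0.3573) = 0.5586.

0.5586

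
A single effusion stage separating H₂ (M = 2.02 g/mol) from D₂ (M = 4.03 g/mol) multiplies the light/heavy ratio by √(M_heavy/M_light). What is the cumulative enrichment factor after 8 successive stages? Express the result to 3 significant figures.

Each stage multiplies the ratio by α = √(4.03/2.02), so after 8 stages the overall factor is α^8 = (4.03/2.02)^(8/2).
= 1.99505^4 = 15.8.

15.8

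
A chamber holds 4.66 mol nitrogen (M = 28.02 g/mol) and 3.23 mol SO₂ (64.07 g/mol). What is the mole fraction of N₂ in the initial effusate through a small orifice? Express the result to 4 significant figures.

Effusion rate of each component ∝ n_i/√M_i (partial pressure × 1/√M).
Mole fraction of N₂ in the effusate = (n_N₂/√M_N₂) / (n_N₂/√M_N₂ + n_SO₂/√M_SO₂)
= (4.66/√28.02) / (4.66/√28.02 + 3.23/√64.07) = 0.8803/(0.8803 + 0.4035) = 0.6857.

0.6857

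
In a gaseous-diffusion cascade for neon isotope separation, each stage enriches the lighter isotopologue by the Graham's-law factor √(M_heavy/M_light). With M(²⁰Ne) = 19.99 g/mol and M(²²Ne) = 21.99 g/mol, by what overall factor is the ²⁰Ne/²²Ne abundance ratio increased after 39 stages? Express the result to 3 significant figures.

The single-stage factor is √(M_heavy/M_light), so 39 stages give [√(21.99/19.99)]^39 = (21.99/19.99)^(39/2).
= 1.10005^(39/2) = 6.42.

6.42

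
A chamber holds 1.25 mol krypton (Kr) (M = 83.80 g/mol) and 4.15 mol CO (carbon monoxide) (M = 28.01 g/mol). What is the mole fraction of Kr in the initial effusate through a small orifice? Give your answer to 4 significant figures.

The effusion rate of species i is ∝ p_i/√M_i ∝ n_i/√M_i.
So x_Kr in the escaping gas = (n_Kr/√M_Kr) / Σ(n_i/√M_i)
= (1.25/√83.80) / (1.25/√83.80 + 4.15/√28.01) = 0.1365/(0.1365 + 0.7841) = 0.1483.

0.1483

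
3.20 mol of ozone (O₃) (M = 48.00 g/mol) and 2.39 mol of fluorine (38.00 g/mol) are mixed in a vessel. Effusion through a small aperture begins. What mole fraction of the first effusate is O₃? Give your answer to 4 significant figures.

0.5437

Each component's effusion rate ∝ (its partial pressure)·(1/√M) ∝ n_i/√M_i.
Mole fraction of O₃ in the effusate = (n_O₃/√M_O₃) / (n_O₃/√M_O₃ + n_F₂/√M_F₂)
= (3.20/√48.00) / (3.20/√48.00 + 2.39/√38.00) = 0.4619/(0.4619 + 0.3877) = 0.5437.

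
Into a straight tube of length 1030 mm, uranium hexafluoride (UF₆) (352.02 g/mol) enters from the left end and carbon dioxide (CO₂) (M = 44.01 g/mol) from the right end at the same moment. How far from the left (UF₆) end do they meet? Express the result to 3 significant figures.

269 mm

The fronts meet when d_UF₆ + d_CO₂ = L with d_UF₆/d_CO₂ = √(M_CO₂/M_UF₆) (Graham's law). Here √(M_CO₂/M_UF₆) = √(44.01/352.02) = 0.3536.
With d_UF₆ + d_CO₂ = 1030 mm, d_CO₂ = 1030/(1 + 0.3536) = 760.9 mm.
d_UF₆ = 1030 − 760.9 = 269 mm.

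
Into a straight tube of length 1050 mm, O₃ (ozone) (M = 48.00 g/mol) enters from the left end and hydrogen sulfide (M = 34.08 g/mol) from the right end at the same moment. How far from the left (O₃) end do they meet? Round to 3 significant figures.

The fronts meet when d_O₃ + d_H₂S = L with d_O₃/d_H₂S = √(M_H₂S/M_O₃) (Graham's law). Here √(M_H₂S/M_O₃) = √(34.08/48.00) = 0.8426.
With d_O₃ + d_H₂S = 1050 mm, d_H₂S = 1050/(1 + 0.8426) = 569.8 mm.
d_O₃ = 1050 − 569.8 = 480 mm.

480 mm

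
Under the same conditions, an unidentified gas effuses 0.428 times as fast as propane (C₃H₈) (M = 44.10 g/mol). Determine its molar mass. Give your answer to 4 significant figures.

Using Graham's law: rate_X/rate_C₃H₈ = √(M_C₃H₈/M_X).
0.428 = √(44.10/M_X)
M_X = 44.10 / 0.428² = 44.10 / 0.1832 = 240.7 g/mol

240.7 g/mol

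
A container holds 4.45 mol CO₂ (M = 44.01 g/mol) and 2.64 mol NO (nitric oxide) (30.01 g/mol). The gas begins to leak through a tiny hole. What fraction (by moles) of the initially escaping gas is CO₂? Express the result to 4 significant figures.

The effusion rate of species i is ∝ p_i/√M_i ∝ n_i/√M_i.
So x_CO₂ in the escaping gas = (n_CO₂/√M_CO₂) / Σ(n_i/√M_i)
= (4.45/√44.01) / (4.45/√44.01 + 2.64/√30.01) = 0.6708/(0.6708 + 0.4819) = 0.5819.

0.5819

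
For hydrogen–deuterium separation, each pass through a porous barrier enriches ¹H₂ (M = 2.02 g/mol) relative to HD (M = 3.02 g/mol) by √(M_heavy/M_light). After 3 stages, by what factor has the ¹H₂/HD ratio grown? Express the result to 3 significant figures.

After 3 stages the ratio has grown by (√(3.02/2.02))^3 = (3.02/2.02)^(3/2).
= 1.49505^(3/2) = 1.83.

1.83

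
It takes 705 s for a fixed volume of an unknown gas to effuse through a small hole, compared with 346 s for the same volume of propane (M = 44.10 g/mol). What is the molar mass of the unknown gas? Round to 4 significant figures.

Using Graham's law: t_X/t_C₃H₈ = √(M_X/M_C₃H₈).
705/346 = 2.038 = √(M_X/44.10)
M_X = 44.10 × 2.038² = 44.10 × 4.152 = 183.1 g/mol

183.1 g/mol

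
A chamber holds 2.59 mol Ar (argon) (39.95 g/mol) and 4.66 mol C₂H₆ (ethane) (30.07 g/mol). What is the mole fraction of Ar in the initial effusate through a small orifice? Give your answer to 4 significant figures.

The effusion rate of species i is ∝ p_i/√M_i ∝ n_i/√M_i.
x_Ar(eff) = (n_Ar/√M_Ar) / (n_Ar/√M_Ar + n_C₂H₆/√M_C₂H₆)
= (2.59/√39.95) / (2.59/√39.95 + 4.66/√30.07) = 0.4098/(0.4098 + 0.8498) = 0.3253.

0.3253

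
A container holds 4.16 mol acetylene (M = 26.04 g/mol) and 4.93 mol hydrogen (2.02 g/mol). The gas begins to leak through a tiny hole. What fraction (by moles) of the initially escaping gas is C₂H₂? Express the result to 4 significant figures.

0.1903

The effusion rate of species i is ∝ p_i/√M_i ∝ n_i/√M_i.
Mole fraction of C₂H₂ in the effusate = (n_C₂H₂/√M_C₂H₂) / (n_C₂H₂/√M_C₂H₂ + n_H₂/√M_H₂)
= (4.16/√26.04) / (4.16/√26.04 + 4.93/√2.02) = 0.8152/(0.8152 + 3.469) = 0.1903.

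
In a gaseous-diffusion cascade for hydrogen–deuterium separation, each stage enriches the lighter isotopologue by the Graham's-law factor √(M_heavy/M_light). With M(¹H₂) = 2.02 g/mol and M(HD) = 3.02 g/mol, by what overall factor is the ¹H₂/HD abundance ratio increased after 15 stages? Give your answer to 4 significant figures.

20.41

After 15 stages the ratio has grown by (√(3.02/2.02))^15 = (3.02/2.02)^(15/2).
= 1.49505^(15/2) = 20.41.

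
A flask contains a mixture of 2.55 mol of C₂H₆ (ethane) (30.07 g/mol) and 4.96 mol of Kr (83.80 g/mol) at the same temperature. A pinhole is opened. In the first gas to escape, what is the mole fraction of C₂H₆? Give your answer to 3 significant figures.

Effusion rate of each component ∝ n_i/√M_i (partial pressure × 1/√M).
Mole fraction of C₂H₆ in the effusate = (n_C₂H₆/√M_C₂H₆) / (n_C₂H₆/√M_C₂H₆ + n_Kr/√M_Kr)
= (2.55/√30.07) / (2.55/√30.07 + 4.96/√83.80) = 0.4650/(0.4650 + 0.5418) = 0.462.

0.462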